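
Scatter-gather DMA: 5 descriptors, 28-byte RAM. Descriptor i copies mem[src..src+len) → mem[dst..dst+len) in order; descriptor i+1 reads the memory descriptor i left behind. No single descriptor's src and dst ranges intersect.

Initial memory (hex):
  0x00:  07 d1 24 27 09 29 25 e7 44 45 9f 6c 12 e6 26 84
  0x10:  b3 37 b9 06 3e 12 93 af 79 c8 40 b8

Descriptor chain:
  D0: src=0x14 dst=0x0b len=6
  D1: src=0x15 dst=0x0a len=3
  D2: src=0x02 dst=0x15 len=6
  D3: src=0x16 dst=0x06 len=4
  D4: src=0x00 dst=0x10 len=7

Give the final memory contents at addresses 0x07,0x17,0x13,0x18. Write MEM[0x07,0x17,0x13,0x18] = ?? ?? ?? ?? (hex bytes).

MEM[0x07,0x17,0x13,0x18] = 09 09 27 29

[0] 0x14->0x0b len=6 : 3e 12 93 af 79 c8
[1] 0x15->0x0a len=3 : 12 93 af
[2] 0x02->0x15 len=6 : 24 27 09 29 25 e7
[3] 0x16->0x06 len=4 : 27 09 29 25
[4] 0x00->0x10 len=7 : 07 d1 24 27 09 29 27
query mem[0x07]=0x09, mem[0x17]=0x09, mem[0x13]=0x27, mem[0x18]=0x29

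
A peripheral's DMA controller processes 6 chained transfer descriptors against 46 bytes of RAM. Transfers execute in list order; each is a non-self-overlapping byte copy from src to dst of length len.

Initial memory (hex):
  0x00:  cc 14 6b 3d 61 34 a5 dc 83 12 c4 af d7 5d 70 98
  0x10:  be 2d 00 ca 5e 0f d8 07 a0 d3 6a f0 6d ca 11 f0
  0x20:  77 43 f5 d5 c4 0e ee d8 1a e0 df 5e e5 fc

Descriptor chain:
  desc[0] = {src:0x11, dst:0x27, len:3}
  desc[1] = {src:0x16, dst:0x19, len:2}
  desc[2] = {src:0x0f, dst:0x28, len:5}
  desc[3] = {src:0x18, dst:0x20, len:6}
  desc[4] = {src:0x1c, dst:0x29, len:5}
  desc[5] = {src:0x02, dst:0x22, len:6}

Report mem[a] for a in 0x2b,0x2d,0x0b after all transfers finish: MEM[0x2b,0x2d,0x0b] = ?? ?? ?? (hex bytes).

D0: mem[0x27..0x29] <- [2d 00 ca]
D1: mem[0x19..0x1a] <- [d8 07]
D2: mem[0x28..0x2c] <- [98 be 2d 00 ca]
D3: mem[0x20..0x25] <- [a0 d8 07 f0 6d ca]
D4: mem[0x29..0x2d] <- [6d ca 11 f0 a0]
D5: mem[0x22..0x27] <- [6b 3d 61 34 a5 dc]
query mem[0x2b]=0x11, mem[0x2d]=0xa0, mem[0x0b]=0xaf

MEM[0x2b,0x2d,0x0b] = 11 a0 af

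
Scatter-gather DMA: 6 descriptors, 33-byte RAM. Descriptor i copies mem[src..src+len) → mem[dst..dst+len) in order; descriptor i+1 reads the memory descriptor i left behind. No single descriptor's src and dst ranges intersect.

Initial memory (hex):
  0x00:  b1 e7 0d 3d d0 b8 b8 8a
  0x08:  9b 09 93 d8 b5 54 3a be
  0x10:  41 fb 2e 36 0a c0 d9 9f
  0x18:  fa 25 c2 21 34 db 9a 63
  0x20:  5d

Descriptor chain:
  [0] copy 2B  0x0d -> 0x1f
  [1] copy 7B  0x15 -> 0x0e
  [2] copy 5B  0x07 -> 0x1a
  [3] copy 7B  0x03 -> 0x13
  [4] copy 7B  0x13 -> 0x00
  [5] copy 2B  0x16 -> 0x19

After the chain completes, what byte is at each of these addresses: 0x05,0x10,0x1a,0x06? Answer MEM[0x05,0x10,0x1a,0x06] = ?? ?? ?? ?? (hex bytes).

D0: mem[0x1f..0x20] <- [54 3a]
D1: mem[0x0e..0x14] <- [c0 d9 9f fa 25 c2 21]
D2: mem[0x1a..0x1e] <- [8a 9b 09 93 d8]
D3: mem[0x13..0x19] <- [3d d0 b8 b8 8a 9b 09]
D4: mem[0x00..0x06] <- [3d d0 b8 b8 8a 9b 09]
D5: mem[0x19..0x1a] <- [b8 8a]
query mem[0x05]=0x9b, mem[0x10]=0x9f, mem[0x1a]=0x8a, mem[0x06]=0x09

MEM[0x05,0x10,0x1a,0x06] = 9b 9f 8a 09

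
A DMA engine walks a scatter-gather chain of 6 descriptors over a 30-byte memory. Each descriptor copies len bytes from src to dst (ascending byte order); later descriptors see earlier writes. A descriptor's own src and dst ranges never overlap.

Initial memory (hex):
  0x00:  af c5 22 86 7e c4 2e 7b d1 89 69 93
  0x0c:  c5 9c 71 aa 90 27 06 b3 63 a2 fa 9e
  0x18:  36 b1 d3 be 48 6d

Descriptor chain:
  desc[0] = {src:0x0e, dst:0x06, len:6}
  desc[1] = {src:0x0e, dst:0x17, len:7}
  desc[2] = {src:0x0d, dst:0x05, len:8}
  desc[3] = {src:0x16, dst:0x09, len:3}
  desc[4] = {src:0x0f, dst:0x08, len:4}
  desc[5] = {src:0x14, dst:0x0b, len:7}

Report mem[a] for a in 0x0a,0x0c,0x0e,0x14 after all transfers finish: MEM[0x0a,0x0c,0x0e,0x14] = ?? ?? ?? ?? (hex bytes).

MEM[0x0a,0x0c,0x0e,0x14] = 27 a2 71 63

  after D0: wrote 6B at 0x06 = 71aa902706b3
  after D1: wrote 7B at 0x17 = 71aa902706b363
  after D2: wrote 8B at 0x05 = 9c71aa902706b363
  after D3: wrote 3B at 0x09 = fa71aa
  after D4: wrote 4B at 0x08 = aa902706
  after D5: wrote 7B at 0x0b = 63a2fa71aa9027
query mem[0x0a]=0x27, mem[0x0c]=0xa2, mem[0x0e]=0x71, mem[0x14]=0x63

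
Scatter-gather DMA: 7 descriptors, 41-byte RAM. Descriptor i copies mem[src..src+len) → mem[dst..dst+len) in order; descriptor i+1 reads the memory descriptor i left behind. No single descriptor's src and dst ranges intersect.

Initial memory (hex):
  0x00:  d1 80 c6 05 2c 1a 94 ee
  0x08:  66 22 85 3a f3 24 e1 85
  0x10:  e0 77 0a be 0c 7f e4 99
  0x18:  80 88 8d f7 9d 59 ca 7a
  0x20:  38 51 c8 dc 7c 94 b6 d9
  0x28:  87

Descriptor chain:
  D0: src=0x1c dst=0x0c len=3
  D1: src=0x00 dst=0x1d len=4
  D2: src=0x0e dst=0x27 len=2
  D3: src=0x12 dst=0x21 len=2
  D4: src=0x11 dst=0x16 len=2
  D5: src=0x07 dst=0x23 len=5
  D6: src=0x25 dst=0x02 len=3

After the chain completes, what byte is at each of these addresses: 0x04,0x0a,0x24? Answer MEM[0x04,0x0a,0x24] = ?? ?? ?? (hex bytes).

MEM[0x04,0x0a,0x24] = 3a 85 66

  after D0: wrote 3B at 0x0c = 9d59ca
  after D1: wrote 4B at 0x1d = d180c605
  after D2: wrote 2B at 0x27 = ca85
  after D3: wrote 2B at 0x21 = 0abe
  after D4: wrote 2B at 0x16 = 770a
  after D5: wrote 5B at 0x23 = ee6622853a
  after D6: wrote 3B at 0x02 = 22853a
query mem[0x04]=0x3a, mem[0x0a]=0x85, mem[0x24]=0x66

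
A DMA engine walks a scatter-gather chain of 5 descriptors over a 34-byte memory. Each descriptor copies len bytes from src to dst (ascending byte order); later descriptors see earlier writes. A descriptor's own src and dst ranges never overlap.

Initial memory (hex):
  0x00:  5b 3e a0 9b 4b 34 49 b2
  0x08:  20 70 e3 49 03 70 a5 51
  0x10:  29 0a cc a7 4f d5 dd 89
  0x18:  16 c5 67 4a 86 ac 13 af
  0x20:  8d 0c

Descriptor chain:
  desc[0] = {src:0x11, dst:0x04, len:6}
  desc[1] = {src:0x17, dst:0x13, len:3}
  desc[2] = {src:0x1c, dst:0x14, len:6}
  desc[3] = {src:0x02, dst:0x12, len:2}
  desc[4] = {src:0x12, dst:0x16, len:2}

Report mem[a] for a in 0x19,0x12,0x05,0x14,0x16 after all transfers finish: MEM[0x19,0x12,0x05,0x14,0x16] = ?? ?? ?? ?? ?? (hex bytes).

MEM[0x19,0x12,0x05,0x14,0x16] = 0c a0 cc 86 a0

  after D0: wrote 6B at 0x04 = 0acca74fd5dd
  after D1: wrote 3B at 0x13 = 8916c5
  after D2: wrote 6B at 0x14 = 86ac13af8d0c
  after D3: wrote 2B at 0x12 = a09b
  after D4: wrote 2B at 0x16 = a09b
query mem[0x19]=0x0c, mem[0x12]=0xa0, mem[0x05]=0xcc, mem[0x14]=0x86, mem[0x16]=0xa0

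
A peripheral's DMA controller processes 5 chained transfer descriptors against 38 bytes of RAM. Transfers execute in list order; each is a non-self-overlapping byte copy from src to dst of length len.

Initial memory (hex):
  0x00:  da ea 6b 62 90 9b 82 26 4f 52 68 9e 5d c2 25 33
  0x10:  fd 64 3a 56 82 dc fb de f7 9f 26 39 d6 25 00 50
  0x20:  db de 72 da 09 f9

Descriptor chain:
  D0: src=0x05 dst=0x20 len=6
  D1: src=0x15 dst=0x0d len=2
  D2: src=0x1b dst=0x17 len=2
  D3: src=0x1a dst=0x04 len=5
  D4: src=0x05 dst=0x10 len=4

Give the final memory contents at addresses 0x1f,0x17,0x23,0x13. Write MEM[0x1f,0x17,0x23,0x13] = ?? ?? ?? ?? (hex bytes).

[0] 0x05->0x20 len=6 : 9b 82 26 4f 52 68
[1] 0x15->0x0d len=2 : dc fb
[2] 0x1b->0x17 len=2 : 39 d6
[3] 0x1a->0x04 len=5 : 26 39 d6 25 00
[4] 0x05->0x10 len=4 : 39 d6 25 00
query mem[0x1f]=0x50, mem[0x17]=0x39, mem[0x23]=0x4f, mem[0x13]=0x00

MEM[0x1f,0x17,0x23,0x13] = 50 39 4f 00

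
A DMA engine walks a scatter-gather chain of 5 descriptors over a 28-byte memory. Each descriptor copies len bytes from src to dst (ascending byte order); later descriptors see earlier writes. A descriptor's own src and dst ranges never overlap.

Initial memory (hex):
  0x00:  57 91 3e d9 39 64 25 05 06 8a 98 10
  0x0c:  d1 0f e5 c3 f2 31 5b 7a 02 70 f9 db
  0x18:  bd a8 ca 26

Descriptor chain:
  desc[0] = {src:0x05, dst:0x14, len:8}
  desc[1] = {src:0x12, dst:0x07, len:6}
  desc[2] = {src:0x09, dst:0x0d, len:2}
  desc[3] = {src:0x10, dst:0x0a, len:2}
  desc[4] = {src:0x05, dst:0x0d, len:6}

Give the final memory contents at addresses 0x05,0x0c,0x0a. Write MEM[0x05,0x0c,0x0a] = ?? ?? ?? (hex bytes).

  after D0: wrote 8B at 0x14 = 642505068a9810d1
  after D1: wrote 6B at 0x07 = 5b7a64250506
  after D2: wrote 2B at 0x0d = 6425
  after D3: wrote 2B at 0x0a = f231
  after D4: wrote 6B at 0x0d = 64255b7a64f2
query mem[0x05]=0x64, mem[0x0c]=0x06, mem[0x0a]=0xf2

MEM[0x05,0x0c,0x0a] = 64 06 f2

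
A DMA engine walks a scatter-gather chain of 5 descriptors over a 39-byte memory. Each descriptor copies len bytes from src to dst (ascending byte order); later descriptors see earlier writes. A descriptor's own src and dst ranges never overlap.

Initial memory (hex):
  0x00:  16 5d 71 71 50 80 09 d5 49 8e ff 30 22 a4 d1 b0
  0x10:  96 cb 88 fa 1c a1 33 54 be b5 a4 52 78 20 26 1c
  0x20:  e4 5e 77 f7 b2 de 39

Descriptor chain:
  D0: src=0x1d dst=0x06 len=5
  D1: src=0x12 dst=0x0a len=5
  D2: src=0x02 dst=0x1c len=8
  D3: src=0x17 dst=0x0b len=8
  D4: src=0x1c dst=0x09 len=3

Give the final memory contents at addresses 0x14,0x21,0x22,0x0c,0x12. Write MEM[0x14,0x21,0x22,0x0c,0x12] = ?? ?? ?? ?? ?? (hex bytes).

MEM[0x14,0x21,0x22,0x0c,0x12] = 1c 26 1c be 50

#0 dst[0x06+5] := {0x20,0x26,0x1c,0xe4,0x5e}
#1 dst[0x0a+5] := {0x88,0xfa,0x1c,0xa1,0x33}
#2 dst[0x1c+8] := {0x71,0x71,0x50,0x80,0x20,0x26,0x1c,0xe4}
#3 dst[0x0b+8] := {0x54,0xbe,0xb5,0xa4,0x52,0x71,0x71,0x50}
#4 dst[0x09+3] := {0x71,0x71,0x50}
query mem[0x14]=0x1c, mem[0x21]=0x26, mem[0x22]=0x1c, mem[0x0c]=0xbe, mem[0x12]=0x50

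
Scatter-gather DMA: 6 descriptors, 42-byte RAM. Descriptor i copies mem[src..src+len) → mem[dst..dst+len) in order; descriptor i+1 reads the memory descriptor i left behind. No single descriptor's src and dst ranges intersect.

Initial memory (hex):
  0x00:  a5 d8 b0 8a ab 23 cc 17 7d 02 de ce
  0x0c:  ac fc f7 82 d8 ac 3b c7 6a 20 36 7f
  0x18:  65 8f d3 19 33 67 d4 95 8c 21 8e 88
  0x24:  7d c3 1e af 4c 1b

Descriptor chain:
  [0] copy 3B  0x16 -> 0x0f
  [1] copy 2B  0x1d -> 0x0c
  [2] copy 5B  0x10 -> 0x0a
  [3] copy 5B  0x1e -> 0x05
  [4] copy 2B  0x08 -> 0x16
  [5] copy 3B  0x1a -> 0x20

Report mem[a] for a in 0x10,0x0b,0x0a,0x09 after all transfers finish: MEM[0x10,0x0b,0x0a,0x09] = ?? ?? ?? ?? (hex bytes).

D0: mem[0x0f..0x11] <- [36 7f 65]
D1: mem[0x0c..0x0d] <- [67 d4]
D2: mem[0x0a..0x0e] <- [7f 65 3b c7 6a]
D3: mem[0x05..0x09] <- [d4 95 8c 21 8e]
D4: mem[0x16..0x17] <- [21 8e]
D5: mem[0x20..0x22] <- [d3 19 33]
query mem[0x10]=0x7f, mem[0x0b]=0x65, mem[0x0a]=0x7f, mem[0x09]=0x8e

MEM[0x10,0x0b,0x0a,0x09] = 7f 65 7f 8e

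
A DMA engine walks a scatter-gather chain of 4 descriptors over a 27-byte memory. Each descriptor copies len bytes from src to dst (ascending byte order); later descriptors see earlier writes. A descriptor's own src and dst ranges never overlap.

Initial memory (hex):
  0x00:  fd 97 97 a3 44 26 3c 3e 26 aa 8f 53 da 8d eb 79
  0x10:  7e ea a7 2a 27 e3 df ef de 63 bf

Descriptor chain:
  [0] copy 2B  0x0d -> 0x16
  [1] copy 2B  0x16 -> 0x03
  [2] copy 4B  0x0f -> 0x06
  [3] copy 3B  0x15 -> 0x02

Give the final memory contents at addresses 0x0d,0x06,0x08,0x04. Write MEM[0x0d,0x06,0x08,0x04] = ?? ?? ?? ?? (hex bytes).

D0: mem[0x16..0x17] <- [8d eb]
D1: mem[0x03..0x04] <- [8d eb]
D2: mem[0x06..0x09] <- [79 7e ea a7]
D3: mem[0x02..0x04] <- [e3 8d eb]
query mem[0x0d]=0x8d, mem[0x06]=0x79, mem[0x08]=0xea, mem[0x04]=0xeb

MEM[0x0d,0x06,0x08,0x04] = 8d 79 ea eb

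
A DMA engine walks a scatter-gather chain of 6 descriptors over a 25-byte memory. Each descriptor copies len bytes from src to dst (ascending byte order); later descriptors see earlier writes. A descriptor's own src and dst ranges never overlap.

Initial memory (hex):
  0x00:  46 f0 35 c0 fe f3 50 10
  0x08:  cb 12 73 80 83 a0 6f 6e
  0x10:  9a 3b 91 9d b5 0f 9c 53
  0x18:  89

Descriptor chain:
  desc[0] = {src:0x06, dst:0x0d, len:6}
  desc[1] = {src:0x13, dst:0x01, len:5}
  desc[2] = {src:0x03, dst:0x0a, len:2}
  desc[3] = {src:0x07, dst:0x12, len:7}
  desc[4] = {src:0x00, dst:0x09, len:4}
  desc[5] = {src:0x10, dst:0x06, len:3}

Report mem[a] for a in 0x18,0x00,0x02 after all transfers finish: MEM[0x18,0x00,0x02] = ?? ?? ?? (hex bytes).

  after D0: wrote 6B at 0x0d = 5010cb127380
  after D1: wrote 5B at 0x01 = 9db50f9c53
  after D2: wrote 2B at 0x0a = 0f9c
  after D3: wrote 7B at 0x12 = 10cb120f9c8350
  after D4: wrote 4B at 0x09 = 469db50f
  after D5: wrote 3B at 0x06 = 127310
query mem[0x18]=0x50, mem[0x00]=0x46, mem[0x02]=0xb5

MEM[0x18,0x00,0x02] = 50 46 b5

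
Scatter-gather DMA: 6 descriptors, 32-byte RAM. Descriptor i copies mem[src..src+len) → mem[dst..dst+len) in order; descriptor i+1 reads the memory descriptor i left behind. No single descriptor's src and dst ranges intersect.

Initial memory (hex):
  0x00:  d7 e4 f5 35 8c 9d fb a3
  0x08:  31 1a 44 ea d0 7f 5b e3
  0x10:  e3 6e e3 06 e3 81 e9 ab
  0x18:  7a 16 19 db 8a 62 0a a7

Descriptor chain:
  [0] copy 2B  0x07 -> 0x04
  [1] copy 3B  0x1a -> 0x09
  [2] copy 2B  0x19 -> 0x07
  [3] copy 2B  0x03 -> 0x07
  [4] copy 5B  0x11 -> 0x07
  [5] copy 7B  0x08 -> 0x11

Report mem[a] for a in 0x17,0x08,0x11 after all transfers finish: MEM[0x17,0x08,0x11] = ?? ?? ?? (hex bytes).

MEM[0x17,0x08,0x11] = 5b e3 e3

D0: mem[0x04..0x05] <- [a3 31]
D1: mem[0x09..0x0b] <- [19 db 8a]
D2: mem[0x07..0x08] <- [16 19]
D3: mem[0x07..0x08] <- [35 a3]
D4: mem[0x07..0x0b] <- [6e e3 06 e3 81]
D5: mem[0x11..0x17] <- [e3 06 e3 81 d0 7f 5b]
query mem[0x17]=0x5b, mem[0x08]=0xe3, mem[0x11]=0xe3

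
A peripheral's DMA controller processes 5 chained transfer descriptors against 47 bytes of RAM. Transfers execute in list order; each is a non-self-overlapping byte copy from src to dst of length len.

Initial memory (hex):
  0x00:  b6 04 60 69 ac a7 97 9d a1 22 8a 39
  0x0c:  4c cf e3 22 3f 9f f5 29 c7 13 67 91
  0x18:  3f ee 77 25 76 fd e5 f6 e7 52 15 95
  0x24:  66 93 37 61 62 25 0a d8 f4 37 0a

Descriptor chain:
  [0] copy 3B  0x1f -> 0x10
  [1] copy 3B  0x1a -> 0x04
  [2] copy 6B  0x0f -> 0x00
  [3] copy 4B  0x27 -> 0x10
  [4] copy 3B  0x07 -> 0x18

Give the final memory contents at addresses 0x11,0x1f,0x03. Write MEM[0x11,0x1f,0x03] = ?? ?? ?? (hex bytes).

MEM[0x11,0x1f,0x03] = 62 f6 52

D0: mem[0x10..0x12] <- [f6 e7 52]
D1: mem[0x04..0x06] <- [77 25 76]
D2: mem[0x00..0x05] <- [22 f6 e7 52 29 c7]
D3: mem[0x10..0x13] <- [61 62 25 0a]
D4: mem[0x18..0x1a] <- [9d a1 22]
query mem[0x11]=0x62, mem[0x1f]=0xf6, mem[0x03]=0x52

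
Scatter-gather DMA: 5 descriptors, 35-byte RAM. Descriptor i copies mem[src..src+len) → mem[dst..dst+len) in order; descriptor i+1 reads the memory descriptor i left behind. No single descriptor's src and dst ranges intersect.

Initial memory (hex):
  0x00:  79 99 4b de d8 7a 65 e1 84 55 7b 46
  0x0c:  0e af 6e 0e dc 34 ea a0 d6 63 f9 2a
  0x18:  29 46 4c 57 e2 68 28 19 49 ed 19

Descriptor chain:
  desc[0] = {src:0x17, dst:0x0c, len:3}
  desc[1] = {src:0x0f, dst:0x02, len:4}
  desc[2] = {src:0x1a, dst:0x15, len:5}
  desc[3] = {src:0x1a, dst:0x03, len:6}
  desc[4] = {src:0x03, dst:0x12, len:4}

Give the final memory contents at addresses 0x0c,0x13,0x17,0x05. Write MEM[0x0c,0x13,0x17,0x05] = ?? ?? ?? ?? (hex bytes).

D0: mem[0x0c..0x0e] <- [2a 29 46]
D1: mem[0x02..0x05] <- [0e dc 34 ea]
D2: mem[0x15..0x19] <- [4c 57 e2 68 28]
D3: mem[0x03..0x08] <- [4c 57 e2 68 28 19]
D4: mem[0x12..0x15] <- [4c 57 e2 68]
query mem[0x0c]=0x2a, mem[0x13]=0x57, mem[0x17]=0xe2, mem[0x05]=0xe2

MEM[0x0c,0x13,0x17,0x05] = 2a 57 e2 e2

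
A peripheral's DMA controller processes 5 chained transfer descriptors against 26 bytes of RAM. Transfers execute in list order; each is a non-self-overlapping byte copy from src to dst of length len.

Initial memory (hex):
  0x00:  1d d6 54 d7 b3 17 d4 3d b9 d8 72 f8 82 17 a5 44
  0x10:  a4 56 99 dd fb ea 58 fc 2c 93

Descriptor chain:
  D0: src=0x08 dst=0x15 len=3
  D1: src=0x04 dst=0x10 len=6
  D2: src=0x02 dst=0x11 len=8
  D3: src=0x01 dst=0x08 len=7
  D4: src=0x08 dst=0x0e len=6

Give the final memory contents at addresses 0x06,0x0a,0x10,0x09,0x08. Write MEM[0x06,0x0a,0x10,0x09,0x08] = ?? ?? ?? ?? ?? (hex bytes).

MEM[0x06,0x0a,0x10,0x09,0x08] = d4 d7 d7 54 d6

  after D0: wrote 3B at 0x15 = b9d872
  after D1: wrote 6B at 0x10 = b317d43db9d8
  after D2: wrote 8B at 0x11 = 54d7b317d43db9d8
  after D3: wrote 7B at 0x08 = d654d7b317d43d
  after D4: wrote 6B at 0x0e = d654d7b317d4
query mem[0x06]=0xd4, mem[0x0a]=0xd7, mem[0x10]=0xd7, mem[0x09]=0x54, mem[0x08]=0xd6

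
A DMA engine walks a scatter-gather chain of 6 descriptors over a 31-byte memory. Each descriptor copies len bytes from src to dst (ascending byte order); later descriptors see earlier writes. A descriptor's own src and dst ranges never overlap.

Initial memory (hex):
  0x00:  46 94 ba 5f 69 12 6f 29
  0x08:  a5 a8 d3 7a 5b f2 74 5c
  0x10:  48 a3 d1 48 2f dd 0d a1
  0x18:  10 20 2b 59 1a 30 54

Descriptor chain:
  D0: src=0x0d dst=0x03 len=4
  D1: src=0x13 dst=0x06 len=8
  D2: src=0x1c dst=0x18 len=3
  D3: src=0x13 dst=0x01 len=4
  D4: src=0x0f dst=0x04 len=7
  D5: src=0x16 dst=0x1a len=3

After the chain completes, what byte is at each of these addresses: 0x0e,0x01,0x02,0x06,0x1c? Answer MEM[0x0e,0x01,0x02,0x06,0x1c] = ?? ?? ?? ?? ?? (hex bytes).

#0 dst[0x03+4] := {0xf2,0x74,0x5c,0x48}
#1 dst[0x06+8] := {0x48,0x2f,0xdd,0x0d,0xa1,0x10,0x20,0x2b}
#2 dst[0x18+3] := {0x1a,0x30,0x54}
#3 dst[0x01+4] := {0x48,0x2f,0xdd,0x0d}
#4 dst[0x04+7] := {0x5c,0x48,0xa3,0xd1,0x48,0x2f,0xdd}
#5 dst[0x1a+3] := {0x0d,0xa1,0x1a}
query mem[0x0e]=0x74, mem[0x01]=0x48, mem[0x02]=0x2f, mem[0x06]=0xa3, mem[0x1c]=0x1a

MEM[0x0e,0x01,0x02,0x06,0x1c] = 74 48 2f a3 1a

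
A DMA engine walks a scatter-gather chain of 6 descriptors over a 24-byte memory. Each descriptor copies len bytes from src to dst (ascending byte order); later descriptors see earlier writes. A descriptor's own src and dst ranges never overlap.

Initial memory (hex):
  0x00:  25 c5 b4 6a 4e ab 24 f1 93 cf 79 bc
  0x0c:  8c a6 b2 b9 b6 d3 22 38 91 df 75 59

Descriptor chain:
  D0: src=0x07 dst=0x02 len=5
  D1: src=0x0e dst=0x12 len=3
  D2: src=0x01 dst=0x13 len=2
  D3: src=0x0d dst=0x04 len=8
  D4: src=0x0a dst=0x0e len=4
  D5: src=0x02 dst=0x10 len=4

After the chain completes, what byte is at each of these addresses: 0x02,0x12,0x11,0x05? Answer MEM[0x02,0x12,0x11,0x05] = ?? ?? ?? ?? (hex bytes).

MEM[0x02,0x12,0x11,0x05] = f1 a6 93 b2

#0 dst[0x02+5] := {0xf1,0x93,0xcf,0x79,0xbc}
#1 dst[0x12+3] := {0xb2,0xb9,0xb6}
#2 dst[0x13+2] := {0xc5,0xf1}
#3 dst[0x04+8] := {0xa6,0xb2,0xb9,0xb6,0xd3,0xb2,0xc5,0xf1}
#4 dst[0x0e+4] := {0xc5,0xf1,0x8c,0xa6}
#5 dst[0x10+4] := {0xf1,0x93,0xa6,0xb2}
query mem[0x02]=0xf1, mem[0x12]=0xa6, mem[0x11]=0x93, mem[0x05]=0xb2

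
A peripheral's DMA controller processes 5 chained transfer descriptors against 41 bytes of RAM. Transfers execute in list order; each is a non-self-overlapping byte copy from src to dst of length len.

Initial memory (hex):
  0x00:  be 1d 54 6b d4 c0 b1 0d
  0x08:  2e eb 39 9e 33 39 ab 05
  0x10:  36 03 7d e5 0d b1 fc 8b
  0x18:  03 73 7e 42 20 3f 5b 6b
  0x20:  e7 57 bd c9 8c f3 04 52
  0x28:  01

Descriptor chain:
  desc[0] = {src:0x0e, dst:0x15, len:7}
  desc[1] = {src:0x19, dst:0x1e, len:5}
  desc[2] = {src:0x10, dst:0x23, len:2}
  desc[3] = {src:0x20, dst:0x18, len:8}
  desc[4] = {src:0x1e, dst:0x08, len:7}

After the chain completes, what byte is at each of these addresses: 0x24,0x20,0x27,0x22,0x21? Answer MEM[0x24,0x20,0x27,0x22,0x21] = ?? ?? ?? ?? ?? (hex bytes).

  after D0: wrote 7B at 0x15 = ab0536037de50d
  after D1: wrote 5B at 0x1e = 7de50d203f
  after D2: wrote 2B at 0x23 = 3603
  after D3: wrote 8B at 0x18 = 0d203f3603f30452
  after D4: wrote 7B at 0x08 = 04520d203f3603
query mem[0x24]=0x03, mem[0x20]=0x0d, mem[0x27]=0x52, mem[0x22]=0x3f, mem[0x21]=0x20

MEM[0x24,0x20,0x27,0x22,0x21] = 03 0d 52 3f 20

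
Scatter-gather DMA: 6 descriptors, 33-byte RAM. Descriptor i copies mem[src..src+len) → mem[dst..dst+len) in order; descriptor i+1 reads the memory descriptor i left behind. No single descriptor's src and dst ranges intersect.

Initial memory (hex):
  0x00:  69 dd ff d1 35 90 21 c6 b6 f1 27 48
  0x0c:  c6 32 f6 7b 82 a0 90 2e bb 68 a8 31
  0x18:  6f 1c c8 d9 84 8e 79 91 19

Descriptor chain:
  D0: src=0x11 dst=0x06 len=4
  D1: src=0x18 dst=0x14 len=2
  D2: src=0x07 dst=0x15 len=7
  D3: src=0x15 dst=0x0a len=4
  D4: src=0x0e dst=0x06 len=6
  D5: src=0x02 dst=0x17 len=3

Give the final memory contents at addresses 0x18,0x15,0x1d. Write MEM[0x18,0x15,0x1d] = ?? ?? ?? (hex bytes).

MEM[0x18,0x15,0x1d] = d1 90 8e

  after D0: wrote 4B at 0x06 = a0902ebb
  after D1: wrote 2B at 0x14 = 6f1c
  after D2: wrote 7B at 0x15 = 902ebb2748c632
  after D3: wrote 4B at 0x0a = 902ebb27
  after D4: wrote 6B at 0x06 = f67b82a0902e
  after D5: wrote 3B at 0x17 = ffd135
query mem[0x18]=0xd1, mem[0x15]=0x90, mem[0x1d]=0x8e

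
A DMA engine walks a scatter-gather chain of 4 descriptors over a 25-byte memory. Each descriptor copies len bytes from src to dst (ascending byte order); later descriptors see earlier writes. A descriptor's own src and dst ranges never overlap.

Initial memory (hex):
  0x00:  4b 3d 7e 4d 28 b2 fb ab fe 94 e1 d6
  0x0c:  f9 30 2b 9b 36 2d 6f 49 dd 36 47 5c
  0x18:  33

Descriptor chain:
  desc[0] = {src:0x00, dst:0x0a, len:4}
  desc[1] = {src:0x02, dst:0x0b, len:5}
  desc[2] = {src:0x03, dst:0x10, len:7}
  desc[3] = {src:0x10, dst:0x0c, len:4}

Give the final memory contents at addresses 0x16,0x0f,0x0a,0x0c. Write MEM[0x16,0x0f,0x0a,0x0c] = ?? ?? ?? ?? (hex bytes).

#0 dst[0x0a+4] := {0x4b,0x3d,0x7e,0x4d}
#1 dst[0x0b+5] := {0x7e,0x4d,0x28,0xb2,0xfb}
#2 dst[0x10+7] := {0x4d,0x28,0xb2,0xfb,0xab,0xfe,0x94}
#3 dst[0x0c+4] := {0x4d,0x28,0xb2,0xfb}
query mem[0x16]=0x94, mem[0x0f]=0xfb, mem[0x0a]=0x4b, mem[0x0c]=0x4d

MEM[0x16,0x0f,0x0a,0x0c] = 94 fb 4b 4d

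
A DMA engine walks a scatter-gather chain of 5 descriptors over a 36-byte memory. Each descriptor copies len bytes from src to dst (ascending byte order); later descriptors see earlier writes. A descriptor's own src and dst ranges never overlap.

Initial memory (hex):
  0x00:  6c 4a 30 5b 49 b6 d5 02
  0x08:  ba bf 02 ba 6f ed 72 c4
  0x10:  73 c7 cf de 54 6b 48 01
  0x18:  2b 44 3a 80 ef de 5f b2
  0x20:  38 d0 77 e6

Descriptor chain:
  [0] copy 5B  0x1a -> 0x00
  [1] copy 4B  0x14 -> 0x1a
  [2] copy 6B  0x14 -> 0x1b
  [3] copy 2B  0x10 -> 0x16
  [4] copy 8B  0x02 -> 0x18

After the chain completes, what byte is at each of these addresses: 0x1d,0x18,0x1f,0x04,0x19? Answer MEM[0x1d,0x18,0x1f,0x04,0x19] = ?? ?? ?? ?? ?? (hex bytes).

MEM[0x1d,0x18,0x1f,0x04,0x19] = 02 ef bf 5f de

[0] 0x1a->0x00 len=5 : 3a 80 ef de 5f
[1] 0x14->0x1a len=4 : 54 6b 48 01
[2] 0x14->0x1b len=6 : 54 6b 48 01 2b 44
[3] 0x10->0x16 len=2 : 73 c7
[4] 0x02->0x18 len=8 : ef de 5f b6 d5 02 ba bf
query mem[0x1d]=0x02, mem[0x18]=0xef, mem[0x1f]=0xbf, mem[0x04]=0x5f, mem[0x19]=0xde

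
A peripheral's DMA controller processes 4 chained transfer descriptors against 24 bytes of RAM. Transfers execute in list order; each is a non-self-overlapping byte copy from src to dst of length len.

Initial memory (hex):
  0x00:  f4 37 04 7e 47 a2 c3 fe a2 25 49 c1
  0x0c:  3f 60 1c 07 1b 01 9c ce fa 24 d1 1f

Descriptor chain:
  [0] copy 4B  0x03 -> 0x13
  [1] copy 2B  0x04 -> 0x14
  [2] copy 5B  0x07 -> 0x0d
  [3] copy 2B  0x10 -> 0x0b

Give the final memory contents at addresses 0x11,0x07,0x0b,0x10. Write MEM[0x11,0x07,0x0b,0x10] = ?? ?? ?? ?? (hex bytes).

MEM[0x11,0x07,0x0b,0x10] = c1 fe 49 49

[0] 0x03->0x13 len=4 : 7e 47 a2 c3
[1] 0x04->0x14 len=2 : 47 a2
[2] 0x07->0x0d len=5 : fe a2 25 49 c1
[3] 0x10->0x0b len=2 : 49 c1
query mem[0x11]=0xc1, mem[0x07]=0xfe, mem[0x0b]=0x49, mem[0x10]=0x49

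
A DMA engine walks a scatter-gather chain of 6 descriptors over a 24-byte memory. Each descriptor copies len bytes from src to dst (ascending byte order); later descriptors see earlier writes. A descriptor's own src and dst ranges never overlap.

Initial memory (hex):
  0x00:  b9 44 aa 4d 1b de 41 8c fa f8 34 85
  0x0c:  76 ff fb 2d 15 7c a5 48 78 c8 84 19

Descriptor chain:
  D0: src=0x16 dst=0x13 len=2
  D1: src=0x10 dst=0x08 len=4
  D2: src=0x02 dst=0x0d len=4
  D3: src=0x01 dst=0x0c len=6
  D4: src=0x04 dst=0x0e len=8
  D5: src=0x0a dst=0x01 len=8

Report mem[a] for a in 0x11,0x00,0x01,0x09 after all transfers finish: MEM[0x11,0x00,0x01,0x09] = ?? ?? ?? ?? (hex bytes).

#0 dst[0x13+2] := {0x84,0x19}
#1 dst[0x08+4] := {0x15,0x7c,0xa5,0x84}
#2 dst[0x0d+4] := {0xaa,0x4d,0x1b,0xde}
#3 dst[0x0c+6] := {0x44,0xaa,0x4d,0x1b,0xde,0x41}
#4 dst[0x0e+8] := {0x1b,0xde,0x41,0x8c,0x15,0x7c,0xa5,0x84}
#5 dst[0x01+8] := {0xa5,0x84,0x44,0xaa,0x1b,0xde,0x41,0x8c}
query mem[0x11]=0x8c, mem[0x00]=0xb9, mem[0x01]=0xa5, mem[0x09]=0x7c

MEM[0x11,0x00,0x01,0x09] = 8c b9 a5 7c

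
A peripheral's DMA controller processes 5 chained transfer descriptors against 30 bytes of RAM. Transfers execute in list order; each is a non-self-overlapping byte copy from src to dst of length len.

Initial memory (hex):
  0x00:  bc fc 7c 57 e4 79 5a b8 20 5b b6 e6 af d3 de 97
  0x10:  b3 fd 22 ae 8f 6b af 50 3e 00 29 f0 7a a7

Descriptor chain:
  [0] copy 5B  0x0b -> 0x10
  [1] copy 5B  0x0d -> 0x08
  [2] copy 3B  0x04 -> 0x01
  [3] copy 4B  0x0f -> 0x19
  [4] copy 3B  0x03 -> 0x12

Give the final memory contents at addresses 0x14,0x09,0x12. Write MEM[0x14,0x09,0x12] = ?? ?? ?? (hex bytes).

MEM[0x14,0x09,0x12] = 79 de 5a

  after D0: wrote 5B at 0x10 = e6afd3de97
  after D1: wrote 5B at 0x08 = d3de97e6af
  after D2: wrote 3B at 0x01 = e4795a
  after D3: wrote 4B at 0x19 = 97e6afd3
  after D4: wrote 3B at 0x12 = 5ae479
query mem[0x14]=0x79, mem[0x09]=0xde, mem[0x12]=0x5a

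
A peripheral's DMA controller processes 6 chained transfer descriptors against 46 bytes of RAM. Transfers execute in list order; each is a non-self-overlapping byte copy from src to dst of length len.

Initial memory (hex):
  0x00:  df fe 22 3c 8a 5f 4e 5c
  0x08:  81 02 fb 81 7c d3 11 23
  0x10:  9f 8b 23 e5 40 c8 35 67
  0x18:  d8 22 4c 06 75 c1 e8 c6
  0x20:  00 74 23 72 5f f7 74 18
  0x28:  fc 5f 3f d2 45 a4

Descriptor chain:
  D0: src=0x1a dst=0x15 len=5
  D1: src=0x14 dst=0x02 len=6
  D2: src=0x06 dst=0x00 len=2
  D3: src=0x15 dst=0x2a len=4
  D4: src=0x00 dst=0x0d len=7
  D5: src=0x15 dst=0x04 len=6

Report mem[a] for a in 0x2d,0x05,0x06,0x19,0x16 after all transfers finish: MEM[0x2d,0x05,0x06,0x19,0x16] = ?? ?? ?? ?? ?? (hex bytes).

MEM[0x2d,0x05,0x06,0x19,0x16] = c1 06 75 e8 06

#0 dst[0x15+5] := {0x4c,0x06,0x75,0xc1,0xe8}
#1 dst[0x02+6] := {0x40,0x4c,0x06,0x75,0xc1,0xe8}
#2 dst[0x00+2] := {0xc1,0xe8}
#3 dst[0x2a+4] := {0x4c,0x06,0x75,0xc1}
#4 dst[0x0d+7] := {0xc1,0xe8,0x40,0x4c,0x06,0x75,0xc1}
#5 dst[0x04+6] := {0x4c,0x06,0x75,0xc1,0xe8,0x4c}
query mem[0x2d]=0xc1, mem[0x05]=0x06, mem[0x06]=0x75, mem[0x19]=0xe8, mem[0x16]=0x06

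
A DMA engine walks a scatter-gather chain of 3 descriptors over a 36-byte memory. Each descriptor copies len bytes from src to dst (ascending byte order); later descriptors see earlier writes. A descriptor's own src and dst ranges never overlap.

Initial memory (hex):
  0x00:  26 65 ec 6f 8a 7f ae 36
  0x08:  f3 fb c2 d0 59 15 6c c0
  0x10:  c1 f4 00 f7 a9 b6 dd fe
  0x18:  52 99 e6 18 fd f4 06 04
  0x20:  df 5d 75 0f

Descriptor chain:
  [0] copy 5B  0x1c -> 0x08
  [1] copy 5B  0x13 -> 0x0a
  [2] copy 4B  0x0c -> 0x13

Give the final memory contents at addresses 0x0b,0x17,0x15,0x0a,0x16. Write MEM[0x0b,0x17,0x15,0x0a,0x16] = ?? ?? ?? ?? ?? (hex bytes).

MEM[0x0b,0x17,0x15,0x0a,0x16] = a9 fe fe f7 c0

#0 dst[0x08+5] := {0xfd,0xf4,0x06,0x04,0xdf}
#1 dst[0x0a+5] := {0xf7,0xa9,0xb6,0xdd,0xfe}
#2 dst[0x13+4] := {0xb6,0xdd,0xfe,0xc0}
query mem[0x0b]=0xa9, mem[0x17]=0xfe, mem[0x15]=0xfe, mem[0x0a]=0xf7, mem[0x16]=0xc0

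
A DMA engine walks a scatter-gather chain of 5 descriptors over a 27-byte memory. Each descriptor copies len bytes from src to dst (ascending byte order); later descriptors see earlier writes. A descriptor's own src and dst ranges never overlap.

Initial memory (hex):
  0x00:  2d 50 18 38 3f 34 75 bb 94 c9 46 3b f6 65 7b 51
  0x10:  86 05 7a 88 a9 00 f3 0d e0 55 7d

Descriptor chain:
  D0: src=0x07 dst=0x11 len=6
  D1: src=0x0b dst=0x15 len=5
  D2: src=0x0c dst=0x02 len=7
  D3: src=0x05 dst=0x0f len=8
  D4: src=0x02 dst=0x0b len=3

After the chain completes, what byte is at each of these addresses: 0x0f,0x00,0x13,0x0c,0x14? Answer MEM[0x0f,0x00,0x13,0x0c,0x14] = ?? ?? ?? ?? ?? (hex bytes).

MEM[0x0f,0x00,0x13,0x0c,0x14] = 51 2d c9 65 46

#0 dst[0x11+6] := {0xbb,0x94,0xc9,0x46,0x3b,0xf6}
#1 dst[0x15+5] := {0x3b,0xf6,0x65,0x7b,0x51}
#2 dst[0x02+7] := {0xf6,0x65,0x7b,0x51,0x86,0xbb,0x94}
#3 dst[0x0f+8] := {0x51,0x86,0xbb,0x94,0xc9,0x46,0x3b,0xf6}
#4 dst[0x0b+3] := {0xf6,0x65,0x7b}
query mem[0x0f]=0x51, mem[0x00]=0x2d, mem[0x13]=0xc9, mem[0x0c]=0x65, mem[0x14]=0x46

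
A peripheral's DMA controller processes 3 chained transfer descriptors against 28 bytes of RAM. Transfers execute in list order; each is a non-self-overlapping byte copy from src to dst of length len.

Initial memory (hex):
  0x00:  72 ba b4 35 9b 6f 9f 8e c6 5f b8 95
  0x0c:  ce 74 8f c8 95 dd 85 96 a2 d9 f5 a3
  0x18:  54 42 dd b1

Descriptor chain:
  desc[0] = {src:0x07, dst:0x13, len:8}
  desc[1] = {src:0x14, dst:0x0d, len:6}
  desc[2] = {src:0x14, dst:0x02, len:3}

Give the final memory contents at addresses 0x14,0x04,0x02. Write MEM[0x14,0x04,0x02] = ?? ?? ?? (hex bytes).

MEM[0x14,0x04,0x02] = c6 b8 c6

  after D0: wrote 8B at 0x13 = 8ec65fb895ce748f
  after D1: wrote 6B at 0x0d = c65fb895ce74
  after D2: wrote 3B at 0x02 = c65fb8
query mem[0x14]=0xc6, mem[0x04]=0xb8, mem[0x02]=0xc6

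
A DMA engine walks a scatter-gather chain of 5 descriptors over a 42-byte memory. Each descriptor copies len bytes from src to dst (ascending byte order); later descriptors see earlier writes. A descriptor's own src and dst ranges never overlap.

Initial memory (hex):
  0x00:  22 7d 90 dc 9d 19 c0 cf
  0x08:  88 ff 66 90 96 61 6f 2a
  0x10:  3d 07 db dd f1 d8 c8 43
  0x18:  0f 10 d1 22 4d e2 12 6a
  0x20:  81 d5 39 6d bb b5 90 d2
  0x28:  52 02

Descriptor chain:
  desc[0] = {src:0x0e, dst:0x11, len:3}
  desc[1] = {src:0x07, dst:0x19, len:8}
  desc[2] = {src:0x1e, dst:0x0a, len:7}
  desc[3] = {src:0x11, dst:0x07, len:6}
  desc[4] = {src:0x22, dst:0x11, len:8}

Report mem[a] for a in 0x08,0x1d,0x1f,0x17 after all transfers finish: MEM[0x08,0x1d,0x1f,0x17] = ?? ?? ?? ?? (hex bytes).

[0] 0x0e->0x11 len=3 : 6f 2a 3d
[1] 0x07->0x19 len=8 : cf 88 ff 66 90 96 61 6f
[2] 0x1e->0x0a len=7 : 96 61 6f d5 39 6d bb
[3] 0x11->0x07 len=6 : 6f 2a 3d f1 d8 c8
[4] 0x22->0x11 len=8 : 39 6d bb b5 90 d2 52 02
query mem[0x08]=0x2a, mem[0x1d]=0x90, mem[0x1f]=0x61, mem[0x17]=0x52

MEM[0x08,0x1d,0x1f,0x17] = 2a 90 61 52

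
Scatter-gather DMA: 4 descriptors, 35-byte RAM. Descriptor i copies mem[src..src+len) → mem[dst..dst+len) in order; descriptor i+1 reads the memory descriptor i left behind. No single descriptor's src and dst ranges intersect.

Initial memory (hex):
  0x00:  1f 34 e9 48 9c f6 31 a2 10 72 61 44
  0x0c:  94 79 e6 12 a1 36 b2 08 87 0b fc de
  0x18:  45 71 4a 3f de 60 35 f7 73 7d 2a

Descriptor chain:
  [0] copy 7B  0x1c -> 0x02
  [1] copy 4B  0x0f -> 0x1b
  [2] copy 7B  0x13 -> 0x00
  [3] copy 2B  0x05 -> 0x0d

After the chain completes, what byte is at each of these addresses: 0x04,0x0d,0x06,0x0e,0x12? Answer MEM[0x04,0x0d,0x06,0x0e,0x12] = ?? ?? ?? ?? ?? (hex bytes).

MEM[0x04,0x0d,0x06,0x0e,0x12] = de 45 71 71 b2

  after D0: wrote 7B at 0x02 = de6035f7737d2a
  after D1: wrote 4B at 0x1b = 12a136b2
  after D2: wrote 7B at 0x00 = 08870bfcde4571
  after D3: wrote 2B at 0x0d = 4571
query mem[0x04]=0xde, mem[0x0d]=0x45, mem[0x06]=0x71, mem[0x0e]=0x71, mem[0x12]=0xb2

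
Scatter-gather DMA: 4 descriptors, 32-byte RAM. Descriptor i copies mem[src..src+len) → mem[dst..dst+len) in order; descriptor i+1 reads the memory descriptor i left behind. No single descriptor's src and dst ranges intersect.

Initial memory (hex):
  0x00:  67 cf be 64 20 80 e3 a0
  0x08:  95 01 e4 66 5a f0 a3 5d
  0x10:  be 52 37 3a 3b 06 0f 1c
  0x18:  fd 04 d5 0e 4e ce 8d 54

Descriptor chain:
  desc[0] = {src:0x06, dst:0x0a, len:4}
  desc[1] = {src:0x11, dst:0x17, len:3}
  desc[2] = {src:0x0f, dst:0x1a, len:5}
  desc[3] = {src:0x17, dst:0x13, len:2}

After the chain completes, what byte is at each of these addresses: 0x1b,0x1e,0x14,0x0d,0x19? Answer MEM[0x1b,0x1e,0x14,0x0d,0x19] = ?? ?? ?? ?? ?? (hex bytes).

#0 dst[0x0a+4] := {0xe3,0xa0,0x95,0x01}
#1 dst[0x17+3] := {0x52,0x37,0x3a}
#2 dst[0x1a+5] := {0x5d,0xbe,0x52,0x37,0x3a}
#3 dst[0x13+2] := {0x52,0x37}
query mem[0x1b]=0xbe, mem[0x1e]=0x3a, mem[0x14]=0x37, mem[0x0d]=0x01, mem[0x19]=0x3a

MEM[0x1b,0x1e,0x14,0x0d,0x19] = be 3a 37 01 3a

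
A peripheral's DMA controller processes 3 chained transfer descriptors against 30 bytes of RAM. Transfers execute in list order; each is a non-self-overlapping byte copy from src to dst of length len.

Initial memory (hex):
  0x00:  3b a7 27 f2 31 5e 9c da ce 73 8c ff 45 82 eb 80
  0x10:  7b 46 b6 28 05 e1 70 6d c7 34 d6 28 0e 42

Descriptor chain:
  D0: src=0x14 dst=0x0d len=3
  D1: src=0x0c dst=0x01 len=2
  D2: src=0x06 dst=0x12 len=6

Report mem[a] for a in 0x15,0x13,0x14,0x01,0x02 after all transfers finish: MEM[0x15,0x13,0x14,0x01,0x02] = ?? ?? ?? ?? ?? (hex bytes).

D0: mem[0x0d..0x0f] <- [05 e1 70]
D1: mem[0x01..0x02] <- [45 05]
D2: mem[0x12..0x17] <- [9c da ce 73 8c ff]
query mem[0x15]=0x73, mem[0x13]=0xda, mem[0x14]=0xce, mem[0x01]=0x45, mem[0x02]=0x05

MEM[0x15,0x13,0x14,0x01,0x02] = 73 da ce 45 05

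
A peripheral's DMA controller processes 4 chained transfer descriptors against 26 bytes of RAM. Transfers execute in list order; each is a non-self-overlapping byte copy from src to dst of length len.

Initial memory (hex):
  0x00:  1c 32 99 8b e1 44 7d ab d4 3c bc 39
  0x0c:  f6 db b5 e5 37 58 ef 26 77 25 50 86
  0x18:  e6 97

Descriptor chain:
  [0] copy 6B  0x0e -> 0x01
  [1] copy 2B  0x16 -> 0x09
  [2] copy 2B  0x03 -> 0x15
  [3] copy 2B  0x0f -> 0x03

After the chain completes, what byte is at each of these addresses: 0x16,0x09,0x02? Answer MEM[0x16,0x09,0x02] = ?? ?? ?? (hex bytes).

MEM[0x16,0x09,0x02] = 58 50 e5

  after D0: wrote 6B at 0x01 = b5e53758ef26
  after D1: wrote 2B at 0x09 = 5086
  after D2: wrote 2B at 0x15 = 3758
  after D3: wrote 2B at 0x03 = e537
query mem[0x16]=0x58, mem[0x09]=0x50, mem[0x02]=0xe5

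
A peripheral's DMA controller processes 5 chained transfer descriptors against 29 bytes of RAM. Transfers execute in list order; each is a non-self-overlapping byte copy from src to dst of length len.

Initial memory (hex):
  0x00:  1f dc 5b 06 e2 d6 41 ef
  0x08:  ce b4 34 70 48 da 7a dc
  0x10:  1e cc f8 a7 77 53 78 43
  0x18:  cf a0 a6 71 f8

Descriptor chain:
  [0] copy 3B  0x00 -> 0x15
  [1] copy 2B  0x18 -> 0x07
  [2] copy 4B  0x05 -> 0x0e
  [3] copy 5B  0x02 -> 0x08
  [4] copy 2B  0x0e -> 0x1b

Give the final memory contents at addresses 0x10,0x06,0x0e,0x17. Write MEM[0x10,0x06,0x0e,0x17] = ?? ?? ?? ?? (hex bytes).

D0: mem[0x15..0x17] <- [1f dc 5b]
D1: mem[0x07..0x08] <- [cf a0]
D2: mem[0x0e..0x11] <- [d6 41 cf a0]
D3: mem[0x08..0x0c] <- [5b 06 e2 d6 41]
D4: mem[0x1b..0x1c] <- [d6 41]
query mem[0x10]=0xcf, mem[0x06]=0x41, mem[0x0e]=0xd6, mem[0x17]=0x5b

MEM[0x10,0x06,0x0e,0x17] = cf 41 d6 5b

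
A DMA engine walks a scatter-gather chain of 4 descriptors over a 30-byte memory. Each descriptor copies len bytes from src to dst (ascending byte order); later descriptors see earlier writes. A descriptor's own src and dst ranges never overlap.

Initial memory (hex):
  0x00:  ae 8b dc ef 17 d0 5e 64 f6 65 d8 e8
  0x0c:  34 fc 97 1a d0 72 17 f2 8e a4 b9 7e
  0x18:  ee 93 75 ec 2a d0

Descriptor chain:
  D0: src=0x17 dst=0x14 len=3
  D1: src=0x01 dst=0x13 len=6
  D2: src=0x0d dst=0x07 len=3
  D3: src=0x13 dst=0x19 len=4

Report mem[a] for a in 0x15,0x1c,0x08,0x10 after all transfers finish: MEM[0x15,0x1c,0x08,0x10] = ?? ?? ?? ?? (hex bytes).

MEM[0x15,0x1c,0x08,0x10] = ef 17 97 d0

D0: mem[0x14..0x16] <- [7e ee 93]
D1: mem[0x13..0x18] <- [8b dc ef 17 d0 5e]
D2: mem[0x07..0x09] <- [fc 97 1a]
D3: mem[0x19..0x1c] <- [8b dc ef 17]
query mem[0x15]=0xef, mem[0x1c]=0x17, mem[0x08]=0x97, mem[0x10]=0xd0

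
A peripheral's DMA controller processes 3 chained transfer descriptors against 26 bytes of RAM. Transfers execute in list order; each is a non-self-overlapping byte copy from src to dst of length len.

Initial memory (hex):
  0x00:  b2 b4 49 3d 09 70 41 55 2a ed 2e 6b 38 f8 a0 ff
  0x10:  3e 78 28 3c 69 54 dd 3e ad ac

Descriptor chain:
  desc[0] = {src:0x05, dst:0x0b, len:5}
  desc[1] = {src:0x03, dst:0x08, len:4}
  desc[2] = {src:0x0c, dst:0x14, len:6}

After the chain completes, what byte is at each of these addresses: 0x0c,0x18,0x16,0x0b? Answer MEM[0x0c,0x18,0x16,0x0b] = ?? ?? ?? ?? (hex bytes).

MEM[0x0c,0x18,0x16,0x0b] = 41 3e 2a 41

[0] 0x05->0x0b len=5 : 70 41 55 2a ed
[1] 0x03->0x08 len=4 : 3d 09 70 41
[2] 0x0c->0x14 len=6 : 41 55 2a ed 3e 78
query mem[0x0c]=0x41, mem[0x18]=0x3e, mem[0x16]=0x2a, mem[0x0b]=0x41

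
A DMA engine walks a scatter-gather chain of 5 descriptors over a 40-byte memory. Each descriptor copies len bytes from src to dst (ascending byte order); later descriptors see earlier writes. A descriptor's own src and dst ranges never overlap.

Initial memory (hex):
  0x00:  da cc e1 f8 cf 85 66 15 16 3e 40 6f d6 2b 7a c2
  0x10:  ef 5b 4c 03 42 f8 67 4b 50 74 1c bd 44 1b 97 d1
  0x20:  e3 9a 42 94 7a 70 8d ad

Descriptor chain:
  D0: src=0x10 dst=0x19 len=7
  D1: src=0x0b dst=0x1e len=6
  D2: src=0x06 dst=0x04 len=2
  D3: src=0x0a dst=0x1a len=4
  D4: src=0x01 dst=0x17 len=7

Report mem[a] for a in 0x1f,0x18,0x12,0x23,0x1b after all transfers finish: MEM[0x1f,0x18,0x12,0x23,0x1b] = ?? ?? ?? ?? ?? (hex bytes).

MEM[0x1f,0x18,0x12,0x23,0x1b] = d6 e1 4c ef 15

  after D0: wrote 7B at 0x19 = ef5b4c0342f867
  after D1: wrote 6B at 0x1e = 6fd62b7ac2ef
  after D2: wrote 2B at 0x04 = 6615
  after D3: wrote 4B at 0x1a = 406fd62b
  after D4: wrote 7B at 0x17 = cce1f866156615
query mem[0x1f]=0xd6, mem[0x18]=0xe1, mem[0x12]=0x4c, mem[0x23]=0xef, mem[0x1b]=0x15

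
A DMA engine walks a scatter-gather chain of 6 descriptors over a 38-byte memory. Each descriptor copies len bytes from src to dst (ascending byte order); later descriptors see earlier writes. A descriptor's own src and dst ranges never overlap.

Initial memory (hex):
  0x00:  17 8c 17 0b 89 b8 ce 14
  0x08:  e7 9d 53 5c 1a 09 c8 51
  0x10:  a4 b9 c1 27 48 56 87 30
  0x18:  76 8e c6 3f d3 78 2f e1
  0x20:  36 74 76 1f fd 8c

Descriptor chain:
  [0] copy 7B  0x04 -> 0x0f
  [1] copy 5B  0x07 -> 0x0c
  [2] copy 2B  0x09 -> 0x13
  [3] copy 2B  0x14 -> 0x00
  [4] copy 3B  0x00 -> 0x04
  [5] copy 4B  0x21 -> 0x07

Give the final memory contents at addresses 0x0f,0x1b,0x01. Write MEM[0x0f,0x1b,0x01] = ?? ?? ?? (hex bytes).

MEM[0x0f,0x1b,0x01] = 53 3f 53

D0: mem[0x0f..0x15] <- [89 b8 ce 14 e7 9d 53]
D1: mem[0x0c..0x10] <- [14 e7 9d 53 5c]
D2: mem[0x13..0x14] <- [9d 53]
D3: mem[0x00..0x01] <- [53 53]
D4: mem[0x04..0x06] <- [53 53 17]
D5: mem[0x07..0x0a] <- [74 76 1f fd]
query mem[0x0f]=0x53, mem[0x1b]=0x3f, mem[0x01]=0x53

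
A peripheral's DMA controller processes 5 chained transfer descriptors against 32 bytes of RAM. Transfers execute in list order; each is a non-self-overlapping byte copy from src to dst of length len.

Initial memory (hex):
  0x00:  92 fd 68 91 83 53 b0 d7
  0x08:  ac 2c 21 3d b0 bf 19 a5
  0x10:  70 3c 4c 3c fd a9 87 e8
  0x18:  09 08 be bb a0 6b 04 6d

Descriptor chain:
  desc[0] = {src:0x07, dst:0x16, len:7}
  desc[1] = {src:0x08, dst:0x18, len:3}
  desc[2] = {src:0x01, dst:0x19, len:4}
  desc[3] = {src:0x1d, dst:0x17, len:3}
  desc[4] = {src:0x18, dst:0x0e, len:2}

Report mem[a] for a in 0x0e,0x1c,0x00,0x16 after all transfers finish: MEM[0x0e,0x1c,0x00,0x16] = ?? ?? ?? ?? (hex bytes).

MEM[0x0e,0x1c,0x00,0x16] = 04 83 92 d7

  after D0: wrote 7B at 0x16 = d7ac2c213db0bf
  after D1: wrote 3B at 0x18 = ac2c21
  after D2: wrote 4B at 0x19 = fd689183
  after D3: wrote 3B at 0x17 = 6b046d
  after D4: wrote 2B at 0x0e = 046d
query mem[0x0e]=0x04, mem[0x1c]=0x83, mem[0x00]=0x92, mem[0x16]=0xd7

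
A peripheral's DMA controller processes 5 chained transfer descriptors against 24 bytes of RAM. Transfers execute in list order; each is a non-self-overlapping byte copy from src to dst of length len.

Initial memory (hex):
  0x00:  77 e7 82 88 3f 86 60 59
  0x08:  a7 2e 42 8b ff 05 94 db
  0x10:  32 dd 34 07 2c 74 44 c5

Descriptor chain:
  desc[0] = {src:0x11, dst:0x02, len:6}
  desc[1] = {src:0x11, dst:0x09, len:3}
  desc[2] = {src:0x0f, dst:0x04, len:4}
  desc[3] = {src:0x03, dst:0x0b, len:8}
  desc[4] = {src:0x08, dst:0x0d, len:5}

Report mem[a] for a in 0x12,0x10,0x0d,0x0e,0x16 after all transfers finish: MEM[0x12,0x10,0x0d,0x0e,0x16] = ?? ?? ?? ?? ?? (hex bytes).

D0: mem[0x02..0x07] <- [dd 34 07 2c 74 44]
D1: mem[0x09..0x0b] <- [dd 34 07]
D2: mem[0x04..0x07] <- [db 32 dd 34]
D3: mem[0x0b..0x12] <- [34 db 32 dd 34 a7 dd 34]
D4: mem[0x0d..0x11] <- [a7 dd 34 34 db]
query mem[0x12]=0x34, mem[0x10]=0x34, mem[0x0d]=0xa7, mem[0x0e]=0xdd, mem[0x16]=0x44

MEM[0x12,0x10,0x0d,0x0e,0x16] = 34 34 a7 dd 44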